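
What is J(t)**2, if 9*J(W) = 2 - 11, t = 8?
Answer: 1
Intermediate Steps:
J(W) = -1 (J(W) = (2 - 11)/9 = (1/9)*(-9) = -1)
J(t)**2 = (-1)**2 = 1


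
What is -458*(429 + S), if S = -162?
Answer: -122286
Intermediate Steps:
-458*(429 + S) = -458*(429 - 162) = -458*267 = -122286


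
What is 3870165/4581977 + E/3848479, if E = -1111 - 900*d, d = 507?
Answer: 12798402047488/17633642262983 ≈ 0.72579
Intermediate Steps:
E = -457411 (E = -1111 - 900*507 = -1111 - 456300 = -457411)
3870165/4581977 + E/3848479 = 3870165/4581977 - 457411/3848479 = 12798402047488/17633642262983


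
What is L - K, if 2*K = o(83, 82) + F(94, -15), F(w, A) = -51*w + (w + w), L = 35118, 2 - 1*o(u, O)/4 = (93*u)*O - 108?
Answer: 1303117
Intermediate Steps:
o(u, O) = 440 - 372*O*u (o(u, O) = 8 - 4*((93*u)*O - 108) = 8 - 4*(93*O*u - 108) = 8 - 4*(-108 + 93*O*u) = 8 + (432 - 372*O*u) = 440 - 372*O*u)
F(w, A) = -49*w (F(w, A) = -51*w + 2*w = -49*w)
K = -1267999 (K = ((440 - 372*82*83) - 49*94)/2 = ((440 - 2531832) - 4606)/2 = (-2531392 - 4606)/2 = (1/2)*(-2535998) = -1267999)
L - K = 35118 - 1*(-1267999) = 35118 + 1267999 = 1303117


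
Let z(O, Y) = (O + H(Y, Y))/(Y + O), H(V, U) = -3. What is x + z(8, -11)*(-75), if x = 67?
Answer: 192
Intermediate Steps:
z(O, Y) = (-3 + O)/(O + Y) (z(O, Y) = (O - 3)/(Y + O) = (-3 + O)/(O + Y))
x + z(8, -11)*(-75) = 67 + ((-3 + 8)/(8 - 11))*(-75) = 67 + (5/(-3))*(-75) = 67 - ⅓*5*(-75) = 67 - 5/3*(-75) = 67 + 125 = 192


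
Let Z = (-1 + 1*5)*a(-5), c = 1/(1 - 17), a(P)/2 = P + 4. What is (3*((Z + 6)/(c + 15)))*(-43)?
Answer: 4128/239 ≈ 17.272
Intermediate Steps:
a(P) = 8 + 2*P (a(P) = 2*(P + 4) = 2*(4 + P) = 8 + 2*P)
c = -1/16 (c = 1/(-16) = -1/16 ≈ -0.062500)
Z = -8 (Z = (-1 + 1*5)*(8 + 2*(-5)) = (-1 + 5)*(8 - 10) = 4*(-2) = -8)
(3*((Z + 6)/(c + 15)))*(-43) = (3*((-8 + 6)/(-1/16 + 15)))*(-43) = (3*(-2/239/16))*(-43) = (3*(-2*16/239))*(-43) = (3*(-32/239))*(-43) = -96/239*(-43) = 4128/239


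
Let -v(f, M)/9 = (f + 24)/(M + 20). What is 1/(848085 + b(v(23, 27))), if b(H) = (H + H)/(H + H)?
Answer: 1/848086 ≈ 1.1791e-6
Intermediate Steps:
v(f, M) = -9*(24 + f)/(20 + M) (v(f, M) = -9*(f + 24)/(M + 20) = -9*(24 + f)/(20 + M))
b(H) = 1 (b(H) = (2*H)/((2*H)) = (2*H)*(1/(2*H)) = 1)
1/(848085 + b(v(23, 27))) = 1/(848085 + 1) = 1/848086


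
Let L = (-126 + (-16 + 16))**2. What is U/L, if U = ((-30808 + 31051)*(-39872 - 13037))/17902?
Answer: -158727/3508792 ≈ -0.045237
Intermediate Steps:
U = -12856887/17902 (U = (243*(-52909))*(1/17902) = -12856887*1/17902 = -12856887/17902 ≈ -718.18)
L = 15876 (L = (-126 + 0)**2 = (-126)**2 = 15876)
U/L = -12856887/17902/15876 = -12856887/17902*1/15876 = -158727/3508792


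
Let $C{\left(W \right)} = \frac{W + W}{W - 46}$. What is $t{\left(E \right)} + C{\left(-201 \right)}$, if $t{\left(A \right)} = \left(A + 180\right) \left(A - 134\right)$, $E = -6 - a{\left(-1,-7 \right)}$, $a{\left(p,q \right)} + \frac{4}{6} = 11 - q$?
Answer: $- \frac{54790862}{2223} \approx -24647.0$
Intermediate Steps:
$a{\left(p,q \right)} = \frac{31}{3} - q$ ($a{\left(p,q \right)} = - \frac{2}{3} - \left(-11 + q\right) = \frac{31}{3} - q$)
$E = - \frac{70}{3}$ ($E = -6 - \left(\frac{31}{3} - -7\right) = -6 - \left(\frac{31}{3} + 7\right) = -6 - \frac{52}{3} = - \frac{70}{3} \approx -23.333$)
$t{\left(A \right)} = \left(-134 + A\right) \left(180 + A\right)$ ($t{\left(A \right)} = \left(180 + A\right) \left(-134 + A\right) = \left(-134 + A\right) \left(180 + A\right)$)
$C{\left(W \right)} = \frac{2 W}{-46 + W}$
$t{\left(E \right)} + C{\left(-201 \right)} = \left(-24120 + \left(- \frac{70}{3}\right)^{2} + 46 \left(- \frac{70}{3}\right)\right) + 2 \left(-201\right) \frac{1}{-46 - 201} = \left(-24120 + \frac{4900}{9} - \frac{3220}{3}\right) + 2 \left(-201\right) \frac{1}{-247} = - \frac{221840}{9} + 2 \left(-201\right) \left(- \frac{1}{247}\right) = - \frac{221840}{9} + \frac{402}{247} = - \frac{54790862}{2223}$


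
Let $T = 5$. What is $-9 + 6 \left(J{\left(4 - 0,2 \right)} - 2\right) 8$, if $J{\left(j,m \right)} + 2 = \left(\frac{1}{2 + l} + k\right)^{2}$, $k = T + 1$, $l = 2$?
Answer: $1674$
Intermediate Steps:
$k = 6$ ($k = 5 + 1 = 6$)
$J{\left(j,m \right)} = \frac{593}{16}$ ($J{\left(j,m \right)} = -2 + \left(\frac{1}{2 + 2} + 6\right)^{2} = -2 + \left(\frac{1}{4} + 6\right)^{2} = -2 + \left(\frac{25}{4}\right)^{2} = -2 + \frac{625}{16} = \frac{593}{16}$)
$-9 + 6 \left(J{\left(4 - 0,2 \right)} - 2\right) 8 = -9 + 6 \left(\frac{593}{16} - 2\right) 8 = -9 + 6 \cdot \frac{561}{16} \cdot 8 = -9 + \frac{1683}{8} \cdot 8 = -9 + 1683 = 1674$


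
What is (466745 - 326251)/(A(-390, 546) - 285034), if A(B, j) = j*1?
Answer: -70247/142244 ≈ -0.49385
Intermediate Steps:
A(B, j) = j
(466745 - 326251)/(A(-390, 546) - 285034) = (466745 - 326251)/(546 - 285034) = 140494/(-284488) = 140494*(-1/284488) = -70247/142244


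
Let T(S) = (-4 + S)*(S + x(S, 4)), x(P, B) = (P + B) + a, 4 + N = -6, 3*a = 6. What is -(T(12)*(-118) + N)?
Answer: 28330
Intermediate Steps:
a = 2 (a = (⅓)*6 = 2)
N = -10 (N = -4 - 6 = -10)
x(P, B) = 2 + B + P (x(P, B) = (P + B) + 2 = (B + P) + 2 = 2 + B + P)
T(S) = (-4 + S)*(6 + 2*S) (T(S) = (-4 + S)*(S + (2 + 4 + S)) = (-4 + S)*(S + (6 + S)) = (-4 + S)*(6 + 2*S))
-(T(12)*(-118) + N) = -((-24 - 2*12 + 2*12²)*(-118) - 10) = -((-24 - 24 + 2*144)*(-118) - 10) = -((-24 - 24 + 288)*(-118) - 10) = -(240*(-118) - 10) = -(-28320 - 10) = -1*(-28330) = 28330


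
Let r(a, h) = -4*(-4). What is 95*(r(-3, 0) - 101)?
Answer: -8075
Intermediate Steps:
r(a, h) = 16
95*(r(-3, 0) - 101) = 95*(16 - 101) = 95*(-85) = -8075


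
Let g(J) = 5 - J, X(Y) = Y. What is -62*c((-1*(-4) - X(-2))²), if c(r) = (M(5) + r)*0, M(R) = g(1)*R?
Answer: 0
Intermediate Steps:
M(R) = 4*R (M(R) = (5 - 1*1)*R = (5 - 1)*R = 4*R)
c(r) = 0 (c(r) = (4*5 + r)*0 = (20 + r)*0 = 0)
-62*c((-1*(-4) - X(-2))²) = -62*0 = 0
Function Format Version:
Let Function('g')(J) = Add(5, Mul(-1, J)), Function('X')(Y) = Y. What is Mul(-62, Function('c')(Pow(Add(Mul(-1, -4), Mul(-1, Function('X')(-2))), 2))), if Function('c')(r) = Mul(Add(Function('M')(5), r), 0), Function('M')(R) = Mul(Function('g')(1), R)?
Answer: 0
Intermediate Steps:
Function('M')(R) = Mul(4, R) (Function('M')(R) = Mul(Add(5, Mul(-1, 1)), R) = Mul(Add(5, -1), R) = Mul(4, R))
Function('c')(r) = 0 (Function('c')(r) = Mul(Add(Mul(4, 5), r), 0) = Mul(Add(20, r), 0) = 0)
Mul(-62, Function('c')(Pow(Add(Mul(-1, -4), Mul(-1, Function('X')(-2))), 2))) = Mul(-62, 0) = 0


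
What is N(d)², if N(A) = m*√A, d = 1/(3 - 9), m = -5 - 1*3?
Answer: -32/3 ≈ -10.667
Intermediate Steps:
m = -8 (m = -5 - 3 = -8)
d = -⅙ (d = 1/(-6) = -⅙ ≈ -0.16667)
N(A) = -8*√A
N(d)² = (-4*I*√6/3)² = -32/3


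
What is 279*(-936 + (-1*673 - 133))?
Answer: -486018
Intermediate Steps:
279*(-936 + (-1*673 - 133)) = 279*(-936 + (-673 - 133)) = 279*(-936 - 806) = 279*(-1742) = -486018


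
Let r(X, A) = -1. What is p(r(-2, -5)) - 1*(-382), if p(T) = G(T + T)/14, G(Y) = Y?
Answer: 2673/7 ≈ 381.86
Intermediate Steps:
p(T) = T/7 (p(T) = (T + T)/14 = (2*T)*(1/14) = T/7)
p(r(-2, -5)) - 1*(-382) = (⅐)*(-1) - 1*(-382) = -⅐ + 382 = 2673/7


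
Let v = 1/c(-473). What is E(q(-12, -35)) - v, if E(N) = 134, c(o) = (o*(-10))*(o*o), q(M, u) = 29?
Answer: 141803914779/1058238170 ≈ 134.00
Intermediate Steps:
c(o) = -10*o**3 (c(o) = (-10*o)*o**2 = -10*o**3)
v = 1/1058238170 (v = 1/(-10*(-473)**3) = 1/(-10*(-105823817)) = 1/1058238170 ≈ 9.4497e-10)
E(q(-12, -35)) - v = 134 - 1*1/1058238170 = 134 - 1/1058238170 = 141803914779/1058238170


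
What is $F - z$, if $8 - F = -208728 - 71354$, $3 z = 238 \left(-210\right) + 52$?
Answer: $\frac{890198}{3} \approx 2.9673 \cdot 10^{5}$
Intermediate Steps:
$z = - \frac{49928}{3}$ ($z = \frac{238 \left(-210\right) + 52}{3} = \frac{-49980 + 52}{3} = \frac{1}{3} \left(-49928\right) = - \frac{49928}{3} \approx -16643.0$)
$F = 280090$ ($F = 8 - \left(-208728 - 71354\right) = 8 - -280082 = 8 + 280082 = 280090$)
$F - z = 280090 - - \frac{49928}{3} = 280090 + \frac{49928}{3} = \frac{890198}{3}$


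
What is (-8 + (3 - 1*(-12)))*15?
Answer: 105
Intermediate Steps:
(-8 + (3 - 1*(-12)))*15 = (-8 + (3 + 12))*15 = (-8 + 15)*15 = 7*15 = 105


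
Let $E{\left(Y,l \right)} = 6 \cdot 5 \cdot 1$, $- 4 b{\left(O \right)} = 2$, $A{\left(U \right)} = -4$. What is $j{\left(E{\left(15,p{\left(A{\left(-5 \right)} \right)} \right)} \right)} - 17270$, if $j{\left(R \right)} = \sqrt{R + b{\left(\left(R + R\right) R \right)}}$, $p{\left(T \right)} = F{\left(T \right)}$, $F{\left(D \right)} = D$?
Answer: $-17270 + \frac{\sqrt{118}}{2} \approx -17265.0$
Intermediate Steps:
$b{\left(O \right)} = - \frac{1}{2}$ ($b{\left(O \right)} = \left(- \frac{1}{4}\right) 2 = - \frac{1}{2}$)
$p{\left(T \right)} = T$
$E{\left(Y,l \right)} = 30$ ($E{\left(Y,l \right)} = 30 \cdot 1 = 30$)
$j{\left(R \right)} = \sqrt{- \frac{1}{2} + R}$ ($j{\left(R \right)} = \sqrt{R - \frac{1}{2}} = \sqrt{- \frac{1}{2} + R}$)
$j{\left(E{\left(15,p{\left(A{\left(-5 \right)} \right)} \right)} \right)} - 17270 = \frac{\sqrt{-2 + 4 \cdot 30}}{2} - 17270 = \frac{\sqrt{-2 + 120}}{2} - 17270 = \frac{\sqrt{118}}{2} - 17270 = -17270 + \frac{\sqrt{118}}{2}$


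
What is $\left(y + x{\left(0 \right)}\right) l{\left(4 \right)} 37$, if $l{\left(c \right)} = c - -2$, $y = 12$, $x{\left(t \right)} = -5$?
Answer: $1554$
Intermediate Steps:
$l{\left(c \right)} = 2 + c$ ($l{\left(c \right)} = c + 2 = 2 + c$)
$\left(y + x{\left(0 \right)}\right) l{\left(4 \right)} 37 = \left(12 - 5\right) \left(2 + 4\right) 37 = 7 \cdot 6 \cdot 37 = 42 \cdot 37 = 1554$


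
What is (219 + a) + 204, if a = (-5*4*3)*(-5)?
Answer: 723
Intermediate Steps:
a = 300 (a = -20*3*(-5) = -60*(-5) = 300)
(219 + a) + 204 = (219 + 300) + 204 = 519 + 204 = 723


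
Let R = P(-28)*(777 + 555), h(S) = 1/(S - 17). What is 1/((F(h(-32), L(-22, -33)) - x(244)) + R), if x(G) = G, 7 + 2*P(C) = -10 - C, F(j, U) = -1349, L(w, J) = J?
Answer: 1/5733 ≈ 0.00017443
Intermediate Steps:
h(S) = 1/(-17 + S)
P(C) = -17/2 - C/2 (P(C) = -7/2 + (-10 - C)/2 = -7/2 + (-5 - C/2) = -17/2 - C/2)
R = 7326 (R = (-17/2 - 1/2*(-28))*(777 + 555) = (-17/2 + 14)*1332 = (11/2)*1332 = 7326)
1/((F(h(-32), L(-22, -33)) - x(244)) + R) = 1/((-1349 - 1*244) + 7326) = 1/((-1349 - 244) + 7326) = 1/(-1593 + 7326) = 1/5733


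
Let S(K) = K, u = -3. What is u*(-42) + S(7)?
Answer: 133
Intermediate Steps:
u*(-42) + S(7) = -3*(-42) + 7 = 126 + 7 = 133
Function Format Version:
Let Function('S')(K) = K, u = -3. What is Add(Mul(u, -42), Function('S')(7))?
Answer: 133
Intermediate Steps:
Add(Mul(u, -42), Function('S')(7)) = Add(Mul(-3, -42), 7) = Add(126, 7) = 133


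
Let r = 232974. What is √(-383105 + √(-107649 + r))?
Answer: √(-383105 + 15*√557) ≈ 618.67*I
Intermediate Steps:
√(-383105 + √(-107649 + r)) = √(-383105 + √(-107649 + 232974)) = √(-383105 + √125325) = √(-383105 + 15*√557)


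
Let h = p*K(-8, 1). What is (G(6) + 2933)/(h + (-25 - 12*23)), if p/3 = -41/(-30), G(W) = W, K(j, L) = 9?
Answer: -29390/2641 ≈ -11.128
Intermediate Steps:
p = 41/10 (p = 3*(-41/(-30)) = 3*(-41*(-1/30)) = 3*(41/30) = 41/10 ≈ 4.1000)
h = 369/10 (h = (41/10)*9 = 369/10 ≈ 36.900)
(G(6) + 2933)/(h + (-25 - 12*23)) = (6 + 2933)/(369/10 + (-25 - 12*23)) = 2939/(369/10 + (-25 - 276)) = 2939/(369/10 - 301) = 2939/(-2641/10) = 2939*(-10/2641) = -29390/2641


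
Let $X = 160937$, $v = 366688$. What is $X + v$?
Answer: $527625$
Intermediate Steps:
$X + v = 160937 + 366688 = 527625$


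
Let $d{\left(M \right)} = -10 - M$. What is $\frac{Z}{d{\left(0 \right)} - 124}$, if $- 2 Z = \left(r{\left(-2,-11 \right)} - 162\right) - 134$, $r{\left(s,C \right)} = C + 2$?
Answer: $- \frac{305}{268} \approx -1.1381$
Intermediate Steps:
$r{\left(s,C \right)} = 2 + C$
$Z = \frac{305}{2}$ ($Z = - \frac{\left(\left(2 - 11\right) - 162\right) - 134}{2} = - \frac{\left(-9 - 162\right) - 134}{2} = - \frac{-171 - 134}{2} = \left(- \frac{1}{2}\right) \left(-305\right) = \frac{305}{2} \approx 152.5$)
$\frac{Z}{d{\left(0 \right)} - 124} = \frac{1}{\left(-10 - 0\right) - 124} \cdot \frac{305}{2} = \frac{1}{\left(-10 + 0\right) - 124} \cdot \frac{305}{2} = \frac{1}{-10 - 124} \cdot \frac{305}{2} = \frac{1}{-134} \cdot \frac{305}{2} = \left(- \frac{1}{134}\right) \frac{305}{2} = - \frac{305}{268}$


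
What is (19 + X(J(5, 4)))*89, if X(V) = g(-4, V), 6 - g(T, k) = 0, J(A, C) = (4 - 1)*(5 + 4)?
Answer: 2225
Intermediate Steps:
J(A, C) = 27 (J(A, C) = 3*9 = 27)
g(T, k) = 6 (g(T, k) = 6 - 1*0 = 6 + 0 = 6)
X(V) = 6
(19 + X(J(5, 4)))*89 = (19 + 6)*89 = 25*89 = 2225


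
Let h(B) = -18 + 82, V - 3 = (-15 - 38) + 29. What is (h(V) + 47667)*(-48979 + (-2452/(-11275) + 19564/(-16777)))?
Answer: -442231540530871051/189160675 ≈ -2.3379e+9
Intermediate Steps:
V = -21 (V = 3 + ((-15 - 38) + 29) = 3 + (-53 + 29) = 3 - 24 = -21)
h(B) = 64
(h(V) + 47667)*(-48979 + (-2452/(-11275) + 19564/(-16777))) = (64 + 47667)*(-48979 + (-2452/(-11275) + 19564/(-16777))) = 47731*(-48979 + (-2452*(-1/11275) + 19564*(-1/16777))) = 47731*(-48979 + (2452/11275 - 19564/16777)) = 47731*(-48979 - 179446896/189160675) = 47731*(-9265080147721/189160675) = -442231540530871051/189160675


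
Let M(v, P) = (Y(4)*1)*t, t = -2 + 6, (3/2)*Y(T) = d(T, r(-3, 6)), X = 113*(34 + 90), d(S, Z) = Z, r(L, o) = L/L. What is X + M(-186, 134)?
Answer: 42044/3 ≈ 14015.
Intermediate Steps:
r(L, o) = 1
X = 14012 (X = 113*124 = 14012)
Y(T) = 2/3 (Y(T) = (2/3)*1 = 2/3)
t = 4
M(v, P) = 8/3 (M(v, P) = ((2/3)*1)*4 = (2/3)*4 = 8/3)
X + M(-186, 134) = 14012 + 8/3 = 42044/3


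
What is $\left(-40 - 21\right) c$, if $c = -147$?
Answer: $8967$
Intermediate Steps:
$\left(-40 - 21\right) c = \left(-40 - 21\right) \left(-147\right) = \left(-61\right) \left(-147\right) = 8967$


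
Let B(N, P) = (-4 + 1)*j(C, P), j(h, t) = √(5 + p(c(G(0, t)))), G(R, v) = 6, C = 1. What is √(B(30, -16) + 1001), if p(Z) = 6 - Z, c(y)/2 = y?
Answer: √(1001 - 3*I) ≈ 31.639 - 0.04741*I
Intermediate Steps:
c(y) = 2*y
j(h, t) = I (j(h, t) = √(5 + (6 - 2*6)) = √(5 + (6 - 1*12)) = √(5 + (6 - 12)) = √(5 - 6) = √(-1) = I)
B(N, P) = -3*I (B(N, P) = (-4 + 1)*I = -3*I)
√(B(30, -16) + 1001) = √(-3*I + 1001) = √(1001 - 3*I)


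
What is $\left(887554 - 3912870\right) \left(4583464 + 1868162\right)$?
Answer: $-19518207363816$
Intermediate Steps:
$\left(887554 - 3912870\right) \left(4583464 + 1868162\right) = \left(-3025316\right) 6451626 = -19518207363816$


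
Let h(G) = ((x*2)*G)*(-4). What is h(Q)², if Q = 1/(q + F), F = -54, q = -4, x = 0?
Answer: 0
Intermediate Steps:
Q = -1/58 (Q = 1/(-4 - 54) = 1/(-58) = -1/58 ≈ -0.017241)
h(G) = 0 (h(G) = ((0*2)*G)*(-4) = (0*G)*(-4) = 0*(-4) = 0)
h(Q)² = 0² = 0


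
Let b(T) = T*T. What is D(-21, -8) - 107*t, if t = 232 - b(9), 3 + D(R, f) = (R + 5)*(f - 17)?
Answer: -15760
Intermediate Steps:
b(T) = T²
D(R, f) = -3 + (-17 + f)*(5 + R) (D(R, f) = -3 + (R + 5)*(f - 17) = -3 + (5 + R)*(-17 + f) = -3 + (-17 + f)*(5 + R))
t = 151 (t = 232 - 1*9² = 232 - 1*81 = 232 - 81 = 151)
D(-21, -8) - 107*t = (-88 - 17*(-21) + 5*(-8) - 21*(-8)) - 107*151 = (-88 + 357 - 40 + 168) - 16157 = 397 - 16157 = -15760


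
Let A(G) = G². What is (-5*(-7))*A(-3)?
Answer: 315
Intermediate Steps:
(-5*(-7))*A(-3) = -5*(-7)*(-3)² = 35*9 = 315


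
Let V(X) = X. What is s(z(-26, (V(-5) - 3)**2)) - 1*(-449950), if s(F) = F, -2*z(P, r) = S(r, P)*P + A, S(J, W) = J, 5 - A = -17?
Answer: 450771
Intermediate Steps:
A = 22 (A = 5 - 1*(-17) = 5 + 17 = 22)
z(P, r) = -11 - P*r/2 (z(P, r) = -(r*P + 22)/2 = -(P*r + 22)/2 = -(22 + P*r)/2 = -11 - P*r/2)
s(z(-26, (V(-5) - 3)**2)) - 1*(-449950) = (-11 - 1/2*(-26)*(-5 - 3)**2) - 1*(-449950) = (-11 - 1/2*(-26)*(-8)**2) + 449950 = (-11 - 1/2*(-26)*64) + 449950 = (-11 + 832) + 449950 = 821 + 449950 = 450771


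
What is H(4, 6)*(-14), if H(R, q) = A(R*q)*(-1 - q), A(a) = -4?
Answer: -392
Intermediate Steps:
H(R, q) = 4 + 4*q (H(R, q) = -4*(-1 - q) = 4 + 4*q)
H(4, 6)*(-14) = (4 + 4*6)*(-14) = (4 + 24)*(-14) = 28*(-14) = -392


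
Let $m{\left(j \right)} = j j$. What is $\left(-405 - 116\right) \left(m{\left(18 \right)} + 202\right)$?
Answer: $-274046$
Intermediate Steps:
$m{\left(j \right)} = j^{2}$
$\left(-405 - 116\right) \left(m{\left(18 \right)} + 202\right) = \left(-405 - 116\right) \left(18^{2} + 202\right) = - 521 \left(324 + 202\right) = \left(-521\right) 526 = -274046$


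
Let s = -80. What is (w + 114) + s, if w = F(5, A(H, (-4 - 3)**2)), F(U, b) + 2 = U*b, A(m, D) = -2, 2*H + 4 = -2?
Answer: 22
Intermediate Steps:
H = -3 (H = -2 + (1/2)*(-2) = -2 - 1 = -3)
F(U, b) = -2 + U*b
w = -12 (w = -2 + 5*(-2) = -2 - 10 = -12)
(w + 114) + s = (-12 + 114) - 80 = 102 - 80 = 22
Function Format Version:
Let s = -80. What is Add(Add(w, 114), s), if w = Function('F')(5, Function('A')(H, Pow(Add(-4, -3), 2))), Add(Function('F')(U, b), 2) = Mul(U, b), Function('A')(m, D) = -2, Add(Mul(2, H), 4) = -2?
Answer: 22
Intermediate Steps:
H = -3 (H = Add(-2, Mul(Rational(1, 2), -2)) = Add(-2, -1) = -3)
Function('F')(U, b) = Add(-2, Mul(U, b))
w = -12 (w = Add(-2, Mul(5, -2)) = Add(-2, -10) = -12)
Add(Add(w, 114), s) = Add(Add(-12, 114), -80) = Add(102, -80) = 22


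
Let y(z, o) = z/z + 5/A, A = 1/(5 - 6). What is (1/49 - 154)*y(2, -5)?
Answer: 30180/49 ≈ 615.92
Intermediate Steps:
A = -1 (A = 1/(-1) = -1)
y(z, o) = -4 (y(z, o) = z/z + 5/(-1) = 1 + 5*(-1) = 1 - 5 = -4)
(1/49 - 154)*y(2, -5) = (1/49 - 154)*(-4) = -7545/49*(-4) = 30180/49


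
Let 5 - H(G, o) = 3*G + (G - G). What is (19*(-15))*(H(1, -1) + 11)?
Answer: -3705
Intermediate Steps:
H(G, o) = 5 - 3*G (H(G, o) = 5 - (3*G + (G - G)) = 5 - (3*G + 0) = 5 - 3*G)
(19*(-15))*(H(1, -1) + 11) = (19*(-15))*((5 - 3*1) + 11) = -285*((5 - 3) + 11) = -285*(2 + 11) = -285*13 = -3705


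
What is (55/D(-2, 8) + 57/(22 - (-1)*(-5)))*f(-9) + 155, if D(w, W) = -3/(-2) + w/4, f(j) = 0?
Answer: 155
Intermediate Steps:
D(w, W) = 3/2 + w/4 (D(w, W) = -3*(-½) + w*(¼) = 3/2 + w/4)
(55/D(-2, 8) + 57/(22 - (-1)*(-5)))*f(-9) + 155 = (55/(3/2 + (¼)*(-2)) + 57/(22 - (-1)*(-5)))*0 + 155 = (55/(3/2 - ½) + 57/(22 - 1*5))*0 + 155 = (55/1 + 57/(22 - 5))*0 + 155 = (55*1 + 57/17)*0 + 155 = (55 + 57*(1/17))*0 + 155 = (55 + 57/17)*0 + 155 = (992/17)*0 + 155 = 0 + 155 = 155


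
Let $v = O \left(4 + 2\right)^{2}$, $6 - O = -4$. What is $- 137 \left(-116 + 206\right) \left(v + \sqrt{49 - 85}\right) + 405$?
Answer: $-4438395 - 73980 i \approx -4.4384 \cdot 10^{6} - 73980.0 i$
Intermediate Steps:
$O = 10$ ($O = 6 - -4 = 6 + 4 = 10$)
$v = 360$ ($v = 10 \left(4 + 2\right)^{2} = 10 \cdot 6^{2} = 10 \cdot 36 = 360$)
$- 137 \left(-116 + 206\right) \left(v + \sqrt{49 - 85}\right) + 405 = - 137 \left(-116 + 206\right) \left(360 + \sqrt{49 - 85}\right) + 405 = - 137 \cdot 90 \left(360 + \sqrt{-36}\right) + 405 = - 137 \cdot 90 \left(360 + 6 i\right) + 405 = - 137 \left(32400 + 540 i\right) + 405 = \left(-4438800 - 73980 i\right) + 405 = -4438395 - 73980 i$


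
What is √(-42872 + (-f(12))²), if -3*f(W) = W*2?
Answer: 2*I*√10702 ≈ 206.9*I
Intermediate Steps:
f(W) = -2*W/3 (f(W) = -W*2/3 = -2*W/3)
√(-42872 + (-f(12))²) = √(-42872 + (-(-2)*12/3)²) = √(-42872 + (-1*(-8))²) = √(-42872 + 8²) = √(-42872 + 64) = √(-42808) = 2*I*√10702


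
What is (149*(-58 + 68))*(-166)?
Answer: -247340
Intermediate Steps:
(149*(-58 + 68))*(-166) = (149*10)*(-166) = 1490*(-166) = -247340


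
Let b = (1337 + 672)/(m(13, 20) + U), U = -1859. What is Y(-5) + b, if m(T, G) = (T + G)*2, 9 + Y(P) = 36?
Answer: 46402/1793 ≈ 25.880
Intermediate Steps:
Y(P) = 27 (Y(P) = -9 + 36 = 27)
m(T, G) = 2*G + 2*T (m(T, G) = (G + T)*2 = 2*G + 2*T)
b = -2009/1793 (b = (1337 + 672)/((2*20 + 2*13) - 1859) = 2009/((40 + 26) - 1859) = 2009/(66 - 1859) = 2009/(-1793) = 2009*(-1/1793) = -2009/1793 ≈ -1.1205)
Y(-5) + b = 27 - 2009/1793 = 46402/1793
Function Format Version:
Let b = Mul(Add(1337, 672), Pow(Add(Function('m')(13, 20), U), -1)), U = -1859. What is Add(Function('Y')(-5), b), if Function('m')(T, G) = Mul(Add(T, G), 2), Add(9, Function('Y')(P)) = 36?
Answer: Rational(46402, 1793) ≈ 25.880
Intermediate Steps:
Function('Y')(P) = 27 (Function('Y')(P) = Add(-9, 36) = 27)
Function('m')(T, G) = Add(Mul(2, G), Mul(2, T)) (Function('m')(T, G) = Mul(Add(G, T), 2) = Add(Mul(2, G), Mul(2, T)))
b = Rational(-2009, 1793) (b = Mul(Add(1337, 672), Pow(Add(Add(Mul(2, 20), Mul(2, 13)), -1859), -1)) = Mul(2009, Pow(Add(Add(40, 26), -1859), -1)) = Mul(2009, Pow(Add(66, -1859), -1)) = Mul(2009, Pow(-1793, -1)) = Mul(2009, Rational(-1, 1793)) = Rational(-2009, 1793) ≈ -1.1205)
Add(Function('Y')(-5), b) = Add(27, Rational(-2009, 1793)) = Rational(46402, 1793)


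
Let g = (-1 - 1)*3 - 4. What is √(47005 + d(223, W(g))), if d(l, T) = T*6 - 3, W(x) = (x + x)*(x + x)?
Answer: √49402 ≈ 222.27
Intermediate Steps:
g = -10 (g = -2*3 - 4 = -6 - 4 = -10)
W(x) = 4*x² (W(x) = (2*x)*(2*x) = 4*x²)
d(l, T) = -3 + 6*T (d(l, T) = 6*T - 3 = -3 + 6*T)
√(47005 + d(223, W(g))) = √(47005 + (-3 + 6*(4*(-10)²))) = √(47005 + (-3 + 6*(4*100))) = √(47005 + (-3 + 6*400)) = √(47005 + (-3 + 2400)) = √(47005 + 2397) = √49402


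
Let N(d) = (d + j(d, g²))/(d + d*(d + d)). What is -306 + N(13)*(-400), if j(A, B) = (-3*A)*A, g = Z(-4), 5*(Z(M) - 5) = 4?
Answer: 6938/27 ≈ 256.96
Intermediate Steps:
Z(M) = 29/5 (Z(M) = 5 + (⅕)*4 = 5 + ⅘ = 29/5)
g = 29/5 ≈ 5.8000
j(A, B) = -3*A²
N(d) = (d - 3*d²)/(d + 2*d²) (N(d) = (d - 3*d²)/(d + d*(d + d)) = (d - 3*d²)/(d + d*(2*d)) = (d - 3*d²)/(d + 2*d²))
-306 + N(13)*(-400) = -306 + ((1 - 3*13)/(1 + 2*13))*(-400) = -306 + ((1 - 39)/(1 + 26))*(-400) = -306 + (-38/27)*(-400) = -306 + ((1/27)*(-38))*(-400) = -306 - 38/27*(-400) = -306 + 15200/27 = 6938/27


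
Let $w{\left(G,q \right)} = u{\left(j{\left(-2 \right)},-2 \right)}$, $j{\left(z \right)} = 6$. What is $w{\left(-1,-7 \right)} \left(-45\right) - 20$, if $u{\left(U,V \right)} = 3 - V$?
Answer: $-245$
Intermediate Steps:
$w{\left(G,q \right)} = 5$ ($w{\left(G,q \right)} = 3 - -2 = 3 + 2 = 5$)
$w{\left(-1,-7 \right)} \left(-45\right) - 20 = 5 \left(-45\right) - 20 = -225 - 20 = -245$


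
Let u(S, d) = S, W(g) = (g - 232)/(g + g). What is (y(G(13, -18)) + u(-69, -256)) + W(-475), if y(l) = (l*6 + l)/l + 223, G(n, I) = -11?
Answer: 153657/950 ≈ 161.74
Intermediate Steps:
W(g) = (-232 + g)/(2*g) (W(g) = (-232 + g)/((2*g)) = (-232 + g)*(1/(2*g)) = (-232 + g)/(2*g))
y(l) = 230 (y(l) = (6*l + l)/l + 223 = (7*l)/l + 223 = 7 + 223 = 230)
(y(G(13, -18)) + u(-69, -256)) + W(-475) = (230 - 69) + (1/2)*(-232 - 475)/(-475) = 161 + (1/2)*(-1/475)*(-707) = 161 + 707/950 = 153657/950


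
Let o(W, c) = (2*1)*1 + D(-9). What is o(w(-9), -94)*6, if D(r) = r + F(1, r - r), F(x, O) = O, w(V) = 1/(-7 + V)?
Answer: -42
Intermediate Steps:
D(r) = r (D(r) = r + (r - r) = r + 0 = r)
o(W, c) = -7 (o(W, c) = (2*1)*1 - 9 = 2*1 - 9 = 2 - 9 = -7)
o(w(-9), -94)*6 = -7*6 = -42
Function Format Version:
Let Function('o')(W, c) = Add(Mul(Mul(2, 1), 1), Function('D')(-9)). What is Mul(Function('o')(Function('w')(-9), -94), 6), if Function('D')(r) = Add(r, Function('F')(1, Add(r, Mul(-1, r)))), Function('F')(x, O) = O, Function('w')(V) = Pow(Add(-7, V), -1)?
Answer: -42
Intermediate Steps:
Function('D')(r) = r (Function('D')(r) = Add(r, Add(r, Mul(-1, r))) = Add(r, 0) = r)
Function('o')(W, c) = -7 (Function('o')(W, c) = Add(Mul(Mul(2, 1), 1), -9) = Add(Mul(2, 1), -9) = Add(2, -9) = -7)
Mul(Function('o')(Function('w')(-9), -94), 6) = Mul(-7, 6) = -42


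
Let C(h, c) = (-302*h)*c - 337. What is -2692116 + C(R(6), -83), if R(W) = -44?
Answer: -3795357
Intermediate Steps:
C(h, c) = -337 - 302*c*h (C(h, c) = -302*c*h - 337 = -337 - 302*c*h)
-2692116 + C(R(6), -83) = -2692116 + (-337 - 302*(-83)*(-44)) = -2692116 + (-337 - 1102904) = -2692116 - 1103241 = -3795357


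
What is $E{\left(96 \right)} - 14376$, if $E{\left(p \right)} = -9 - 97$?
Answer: $-14482$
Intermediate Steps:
$E{\left(p \right)} = -106$
$E{\left(96 \right)} - 14376 = -106 - 14376 = -14482$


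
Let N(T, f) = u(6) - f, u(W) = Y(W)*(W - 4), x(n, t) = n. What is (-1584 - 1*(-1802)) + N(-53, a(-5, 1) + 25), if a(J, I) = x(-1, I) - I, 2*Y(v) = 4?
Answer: 199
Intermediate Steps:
Y(v) = 2 (Y(v) = (½)*4 = 2)
a(J, I) = -1 - I
u(W) = -8 + 2*W (u(W) = 2*(W - 4) = 2*(-4 + W) = -8 + 2*W)
N(T, f) = 4 - f (N(T, f) = (-8 + 2*6) - f = (-8 + 12) - f = 4 - f)
(-1584 - 1*(-1802)) + N(-53, a(-5, 1) + 25) = (-1584 - 1*(-1802)) + (4 - ((-1 - 1*1) + 25)) = (-1584 + 1802) + (4 - ((-1 - 1) + 25)) = 218 + (4 - (-2 + 25)) = 218 + (4 - 1*23) = 218 + (4 - 23) = 218 - 19 = 199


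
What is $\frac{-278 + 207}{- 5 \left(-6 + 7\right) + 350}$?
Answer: $- \frac{71}{345} \approx -0.2058$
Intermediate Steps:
$\frac{-278 + 207}{- 5 \left(-6 + 7\right) + 350} = - \frac{71}{\left(-5\right) 1 + 350} = - \frac{71}{-5 + 350} = - \frac{71}{345}$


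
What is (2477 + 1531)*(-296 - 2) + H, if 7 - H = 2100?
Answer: -1196477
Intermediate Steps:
H = -2093 (H = 7 - 1*2100 = 7 - 2100 = -2093)
(2477 + 1531)*(-296 - 2) + H = (2477 + 1531)*(-296 - 2) - 2093 = 4008*(-298) - 2093 = -1194384 - 2093 = -1196477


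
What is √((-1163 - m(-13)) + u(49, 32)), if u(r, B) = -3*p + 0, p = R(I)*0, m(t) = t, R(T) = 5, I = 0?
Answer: 5*I*√46 ≈ 33.912*I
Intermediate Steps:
p = 0 (p = 5*0 = 0)
u(r, B) = 0 (u(r, B) = -3*0 + 0 = 0 + 0 = 0)
√((-1163 - m(-13)) + u(49, 32)) = √((-1163 - 1*(-13)) + 0) = √((-1163 + 13) + 0) = √(-1150 + 0) = √(-1150) = 5*I*√46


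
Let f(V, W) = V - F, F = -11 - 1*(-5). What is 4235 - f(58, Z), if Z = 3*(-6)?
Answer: 4171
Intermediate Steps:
F = -6 (F = -11 + 5 = -6)
Z = -18
f(V, W) = 6 + V (f(V, W) = V - 1*(-6) = V + 6 = 6 + V)
4235 - f(58, Z) = 4235 - (6 + 58) = 4235 - 1*64 = 4235 - 64 = 4171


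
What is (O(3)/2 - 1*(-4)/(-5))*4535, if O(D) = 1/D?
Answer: -17233/6 ≈ -2872.2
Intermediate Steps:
(O(3)/2 - 1*(-4)/(-5))*4535 = (1/(3*2) - 1*(-4)/(-5))*4535 = ((1/3)*(1/2) + 4*(-1/5))*4535 = (1/6 - 4/5)*4535 = -19/30*4535 = -17233/6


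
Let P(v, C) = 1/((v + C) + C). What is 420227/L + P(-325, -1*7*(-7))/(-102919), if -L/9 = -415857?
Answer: 9817604515864/87439555389069 ≈ 0.11228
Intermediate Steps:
L = 3742713 (L = -9*(-415857) = 3742713)
P(v, C) = 1/(v + 2*C) (P(v, C) = 1/((C + v) + C) = 1/(v + 2*C))
420227/L + P(-325, -1*7*(-7))/(-102919) = 420227/3742713 + 1/(-325 + 2*(-1*7*(-7))*(-102919)) = 420227*(1/3742713) - 1/102919/(-325 + 2*(-7*(-7))) = 420227/3742713 - 1/102919/(-325 + 2*49) = 420227/3742713 - 1/102919/(-325 + 98) = 420227/3742713 - 1/102919/(-227) = 420227/3742713 - 1/227*(-1/102919) = 420227/3742713 + 1/23362613 = 9817604515864/87439555389069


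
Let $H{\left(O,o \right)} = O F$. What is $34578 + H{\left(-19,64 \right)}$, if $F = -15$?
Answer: $34863$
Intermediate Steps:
$H{\left(O,o \right)} = - 15 O$ ($H{\left(O,o \right)} = O \left(-15\right) = - 15 O$)
$34578 + H{\left(-19,64 \right)} = 34578 - -285 = 34578 + 285 = 34863$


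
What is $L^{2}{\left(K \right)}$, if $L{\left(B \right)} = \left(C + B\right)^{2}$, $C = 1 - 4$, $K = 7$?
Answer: $256$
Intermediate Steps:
$C = -3$ ($C = 1 - 4 = -3$)
$L{\left(B \right)} = \left(-3 + B\right)^{2}$
$L^{2}{\left(K \right)} = \left(\left(-3 + 7\right)^{2}\right)^{2} = \left(4^{2}\right)^{2} = 16^{2} = 256$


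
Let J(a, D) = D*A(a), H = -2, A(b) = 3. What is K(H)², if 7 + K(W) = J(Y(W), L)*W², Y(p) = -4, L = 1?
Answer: 25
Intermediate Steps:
J(a, D) = 3*D (J(a, D) = D*3 = 3*D)
K(W) = -7 + 3*W² (K(W) = -7 + (3*1)*W² = -7 + 3*W²)
K(H)² = (-7 + 3*(-2)²)² = (-7 + 3*4)² = (-7 + 12)² = 5² = 25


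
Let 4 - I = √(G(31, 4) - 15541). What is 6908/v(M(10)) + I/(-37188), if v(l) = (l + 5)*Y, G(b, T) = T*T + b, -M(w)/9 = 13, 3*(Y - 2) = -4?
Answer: -48167813/520632 + I*√15494/37188 ≈ -92.518 + 0.0033472*I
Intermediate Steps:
Y = ⅔ (Y = 2 + (⅓)*(-4) = 2 - 4/3 = ⅔ ≈ 0.66667)
M(w) = -117 (M(w) = -9*13 = -117)
G(b, T) = b + T² (G(b, T) = T² + b = b + T²)
v(l) = 10/3 + 2*l/3 (v(l) = (l + 5)*(⅔) = (5 + l)*(⅔) = 10/3 + 2*l/3)
I = 4 - I*√15494 (I = 4 - √((31 + 4²) - 15541) = 4 - √((31 + 16) - 15541) = 4 - √(47 - 15541) = 4 - √(-15494) = 4 - I*√15494 ≈ 4.0 - 124.47*I)
6908/v(M(10)) + I/(-37188) = 6908/(10/3 + (⅔)*(-117)) + (4 - I*√15494)/(-37188) = 6908/(10/3 - 78) + (4 - I*√15494)*(-1/37188) = 6908/(-224/3) + (-1/9297 + I*√15494/37188) = 6908*(-3/224) + (-1/9297 + I*√15494/37188) = -5181/56 + (-1/9297 + I*√15494/37188) = -48167813/520632 + I*√15494/37188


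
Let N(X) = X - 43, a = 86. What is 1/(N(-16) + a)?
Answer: 1/27 ≈ 0.037037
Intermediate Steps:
N(X) = -43 + X
1/(N(-16) + a) = 1/((-43 - 16) + 86) = 1/(-59 + 86) = 1/27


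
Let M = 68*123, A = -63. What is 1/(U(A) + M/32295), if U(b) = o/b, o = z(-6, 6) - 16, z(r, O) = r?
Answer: 678195/412474 ≈ 1.6442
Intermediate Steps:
M = 8364
o = -22 (o = -6 - 16 = -22)
U(b) = -22/b
1/(U(A) + M/32295) = 1/(-22/(-63) + 8364/32295) = 1/(-22*(-1/63) + 8364*(1/32295)) = 1/(22/63 + 2788/10765) = 1/(412474/678195) = 678195/412474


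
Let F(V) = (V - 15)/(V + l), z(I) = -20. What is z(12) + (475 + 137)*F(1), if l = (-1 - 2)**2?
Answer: -4384/5 ≈ -876.80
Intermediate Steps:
l = 9 (l = (-3)**2 = 9)
F(V) = (-15 + V)/(9 + V) (F(V) = (V - 15)/(V + 9) = (-15 + V)/(9 + V))
z(12) + (475 + 137)*F(1) = -20 + (475 + 137)*((-15 + 1)/(9 + 1)) = -20 + 612*(-14/10) = -20 + 612*((1/10)*(-14)) = -20 + 612*(-7/5) = -20 - 4284/5 = -4384/5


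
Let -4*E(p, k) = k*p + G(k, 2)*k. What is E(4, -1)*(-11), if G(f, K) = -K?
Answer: -11/2 ≈ -5.5000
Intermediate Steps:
E(p, k) = k/2 - k*p/4 (E(p, k) = -(k*p + (-1*2)*k)/4 = -(k*p - 2*k)/4 = -(-2*k + k*p)/4 = k/2 - k*p/4)
E(4, -1)*(-11) = ((¼)*(-1)*(2 - 1*4))*(-11) = ((¼)*(-1)*(2 - 4))*(-11) = ((¼)*(-1)*(-2))*(-11) = (½)*(-11) = -11/2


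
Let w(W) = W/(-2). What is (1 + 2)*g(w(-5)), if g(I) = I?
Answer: 15/2 ≈ 7.5000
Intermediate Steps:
w(W) = -W/2 (w(W) = W*(-½) = -W/2)
(1 + 2)*g(w(-5)) = (1 + 2)*(-½*(-5)) = 3*(5/2) = 15/2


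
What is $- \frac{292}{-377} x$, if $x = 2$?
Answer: $\frac{584}{377} \approx 1.5491$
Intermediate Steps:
$- \frac{292}{-377} x = - \frac{292}{-377} \cdot 2 = \left(-292\right) \left(- \frac{1}{377}\right) 2 = \frac{292}{377} \cdot 2 = \frac{584}{377}$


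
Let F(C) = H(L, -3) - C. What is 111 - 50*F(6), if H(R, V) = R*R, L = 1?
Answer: 361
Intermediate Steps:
H(R, V) = R²
F(C) = 1 - C (F(C) = 1² - C = 1 - C)
111 - 50*F(6) = 111 - 50*(1 - 1*6) = 111 - 50*(1 - 6) = 111 - 50*(-5) = 111 + 250 = 361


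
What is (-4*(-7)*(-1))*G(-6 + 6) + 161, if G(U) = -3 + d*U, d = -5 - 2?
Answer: 245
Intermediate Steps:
d = -7
G(U) = -3 - 7*U
(-4*(-7)*(-1))*G(-6 + 6) + 161 = (-4*(-7)*(-1))*(-3 - 7*(-6 + 6)) + 161 = (28*(-1))*(-3 - 7*0) + 161 = -28*(-3 + 0) + 161 = -28*(-3) + 161 = 84 + 161 = 245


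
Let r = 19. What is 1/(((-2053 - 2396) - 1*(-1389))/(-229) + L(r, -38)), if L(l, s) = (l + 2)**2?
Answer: 229/104049 ≈ 0.0022009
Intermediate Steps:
L(l, s) = (2 + l)**2
1/(((-2053 - 2396) - 1*(-1389))/(-229) + L(r, -38)) = 1/(((-2053 - 2396) - 1*(-1389))/(-229) + (2 + 19)**2) = 1/((-4449 + 1389)*(-1/229) + 21**2) = 1/(-3060*(-1/229) + 441) = 1/(3060/229 + 441) = 1/(104049/229) = 229/104049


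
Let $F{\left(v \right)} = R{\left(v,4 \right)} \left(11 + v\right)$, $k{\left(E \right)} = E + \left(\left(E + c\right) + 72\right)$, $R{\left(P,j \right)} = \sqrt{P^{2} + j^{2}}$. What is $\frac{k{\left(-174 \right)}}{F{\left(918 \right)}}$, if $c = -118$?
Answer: $- \frac{197 \sqrt{210685}}{195726365} \approx -0.00046199$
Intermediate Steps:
$k{\left(E \right)} = -46 + 2 E$ ($k{\left(E \right)} = E + \left(\left(E - 118\right) + 72\right) = E + \left(\left(-118 + E\right) + 72\right) = E + \left(-46 + E\right) = -46 + 2 E$)
$F{\left(v \right)} = \sqrt{16 + v^{2}} \left(11 + v\right)$ ($F{\left(v \right)} = \sqrt{v^{2} + 4^{2}} \left(11 + v\right) = \sqrt{v^{2} + 16} \left(11 + v\right) = \sqrt{16 + v^{2}} \left(11 + v\right)$)
$\frac{k{\left(-174 \right)}}{F{\left(918 \right)}} = \frac{-46 + 2 \left(-174\right)}{\sqrt{16 + 918^{2}} \left(11 + 918\right)} = \frac{-46 - 348}{\sqrt{16 + 842724} \cdot 929} = - \frac{394}{\sqrt{842740} \cdot 929} = - \frac{394}{2 \sqrt{210685} \cdot 929} = - \frac{394}{1858 \sqrt{210685}} = - 394 \frac{\sqrt{210685}}{391452730} = - \frac{197 \sqrt{210685}}{195726365}$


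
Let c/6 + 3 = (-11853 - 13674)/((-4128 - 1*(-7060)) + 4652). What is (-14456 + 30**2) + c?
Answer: -17183063/1264 ≈ -13594.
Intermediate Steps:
c = -48279/1264 (c = -18 + 6*((-11853 - 13674)/((-4128 - 1*(-7060)) + 4652)) = -18 + 6*(-25527/((-4128 + 7060) + 4652)) = -18 + 6*(-25527/(2932 + 4652)) = -18 + 6*(-25527/7584) = -18 + 6*(-25527*1/7584) = -18 + 6*(-8509/2528) = -18 - 25527/1264 = -48279/1264 ≈ -38.195)
(-14456 + 30**2) + c = (-14456 + 30**2) - 48279/1264 = (-14456 + 900) - 48279/1264 = -13556 - 48279/1264 = -17183063/1264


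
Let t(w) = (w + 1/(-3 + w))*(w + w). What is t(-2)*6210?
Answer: 54648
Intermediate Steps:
t(w) = 2*w*(w + 1/(-3 + w)) (t(w) = (w + 1/(-3 + w))*(2*w) = 2*w*(w + 1/(-3 + w)))
t(-2)*6210 = (2*(-2)*(1 + (-2)² - 3*(-2))/(-3 - 2))*6210 = (2*(-2)*(1 + 4 + 6)/(-5))*6210 = (2*(-2)*(-⅕)*11)*6210 = (44/5)*6210 = 54648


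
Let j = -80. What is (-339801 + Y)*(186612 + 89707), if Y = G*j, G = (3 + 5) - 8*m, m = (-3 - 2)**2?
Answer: -89649212679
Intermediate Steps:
m = 25 (m = (-5)**2 = 25)
G = -192 (G = (3 + 5) - 8*25 = 8 - 200 = -192)
Y = 15360 (Y = -192*(-80) = 15360)
(-339801 + Y)*(186612 + 89707) = (-339801 + 15360)*(186612 + 89707) = -324441*276319 = -89649212679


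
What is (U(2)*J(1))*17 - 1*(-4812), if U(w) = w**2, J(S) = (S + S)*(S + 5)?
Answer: 5628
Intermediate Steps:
J(S) = 2*S*(5 + S) (J(S) = (2*S)*(5 + S) = 2*S*(5 + S))
(U(2)*J(1))*17 - 1*(-4812) = (2**2*(2*1*(5 + 1)))*17 - 1*(-4812) = (4*(2*1*6))*17 + 4812 = (4*12)*17 + 4812 = 48*17 + 4812 = 816 + 4812 = 5628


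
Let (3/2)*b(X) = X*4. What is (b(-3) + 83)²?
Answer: 5625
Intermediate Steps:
b(X) = 8*X/3 (b(X) = 2*(X*4)/3 = 2*(4*X)/3 = 8*X/3)
(b(-3) + 83)² = ((8/3)*(-3) + 83)² = (-8 + 83)² = 75² = 5625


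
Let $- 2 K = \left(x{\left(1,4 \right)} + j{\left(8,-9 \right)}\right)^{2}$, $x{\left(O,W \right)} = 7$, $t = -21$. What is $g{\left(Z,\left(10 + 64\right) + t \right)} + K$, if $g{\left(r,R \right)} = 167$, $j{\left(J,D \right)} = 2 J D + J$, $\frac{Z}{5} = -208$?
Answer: $- \frac{16307}{2} \approx -8153.5$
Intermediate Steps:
$Z = -1040$ ($Z = 5 \left(-208\right) = -1040$)
$j{\left(J,D \right)} = J + 2 D J$ ($j{\left(J,D \right)} = 2 D J + J = J + 2 D J$)
$K = - \frac{16641}{2}$ ($K = - \frac{\left(7 + 8 \left(1 + 2 \left(-9\right)\right)\right)^{2}}{2} = - \frac{\left(7 + 8 \left(1 - 18\right)\right)^{2}}{2} = - \frac{\left(7 + 8 \left(-17\right)\right)^{2}}{2} = - \frac{\left(7 - 136\right)^{2}}{2} = - \frac{\left(-129\right)^{2}}{2} = \left(- \frac{1}{2}\right) 16641 = - \frac{16641}{2} \approx -8320.5$)
$g{\left(Z,\left(10 + 64\right) + t \right)} + K = 167 - \frac{16641}{2} = - \frac{16307}{2}$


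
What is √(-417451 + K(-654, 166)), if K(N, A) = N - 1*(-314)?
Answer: I*√417791 ≈ 646.37*I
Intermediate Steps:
K(N, A) = 314 + N (K(N, A) = N + 314 = 314 + N)
√(-417451 + K(-654, 166)) = √(-417451 + (314 - 654)) = √(-417451 - 340) = √(-417791) = I*√417791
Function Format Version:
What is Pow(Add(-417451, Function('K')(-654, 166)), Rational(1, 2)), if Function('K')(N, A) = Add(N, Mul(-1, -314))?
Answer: Mul(I, Pow(417791, Rational(1, 2))) ≈ Mul(646.37, I)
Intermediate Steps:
Function('K')(N, A) = Add(314, N) (Function('K')(N, A) = Add(N, 314) = Add(314, N))
Pow(Add(-417451, Function('K')(-654, 166)), Rational(1, 2)) = Pow(Add(-417451, Add(314, -654)), Rational(1, 2)) = Pow(Add(-417451, -340), Rational(1, 2)) = Pow(-417791, Rational(1, 2)) = Mul(I, Pow(417791, Rational(1, 2)))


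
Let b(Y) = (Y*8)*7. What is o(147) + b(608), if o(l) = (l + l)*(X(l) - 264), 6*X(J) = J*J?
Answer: 1015273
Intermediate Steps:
X(J) = J²/6 (X(J) = (J*J)/6 = J²/6)
b(Y) = 56*Y (b(Y) = (8*Y)*7 = 56*Y)
o(l) = 2*l*(-264 + l²/6) (o(l) = (l + l)*(l²/6 - 264) = (2*l)*(-264 + l²/6) = 2*l*(-264 + l²/6))
o(147) + b(608) = (⅓)*147*(-1584 + 147²) + 56*608 = (⅓)*147*(-1584 + 21609) + 34048 = (⅓)*147*20025 + 34048 = 981225 + 34048 = 1015273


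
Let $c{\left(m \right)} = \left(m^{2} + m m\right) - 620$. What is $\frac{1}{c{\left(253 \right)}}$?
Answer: $\frac{1}{127398} \approx 7.8494 \cdot 10^{-6}$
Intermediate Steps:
$c{\left(m \right)} = -620 + 2 m^{2}$ ($c{\left(m \right)} = \left(m^{2} + m^{2}\right) - 620 = 2 m^{2} - 620 = -620 + 2 m^{2}$)
$\frac{1}{c{\left(253 \right)}} = \frac{1}{-620 + 2 \cdot 253^{2}} = \frac{1}{-620 + 2 \cdot 64009} = \frac{1}{-620 + 128018} = \frac{1}{127398}$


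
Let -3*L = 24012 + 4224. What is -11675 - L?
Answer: -2263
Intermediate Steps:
L = -9412 (L = -(24012 + 4224)/3 = -⅓*28236 = -9412)
-11675 - L = -11675 - 1*(-9412) = -11675 + 9412 = -2263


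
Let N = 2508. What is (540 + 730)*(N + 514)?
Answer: 3837940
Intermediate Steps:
(540 + 730)*(N + 514) = (540 + 730)*(2508 + 514) = 1270*3022 = 3837940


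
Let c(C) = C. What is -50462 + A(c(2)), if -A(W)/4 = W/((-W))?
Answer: -50458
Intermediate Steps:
A(W) = 4 (A(W) = -4*W/((-W)) = -4*W*(-1/W) = -4*(-1) = 4)
-50462 + A(c(2)) = -50462 + 4 = -50458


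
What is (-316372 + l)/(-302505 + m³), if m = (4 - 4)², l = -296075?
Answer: 3047/1505 ≈ 2.0246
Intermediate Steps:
m = 0 (m = 0² = 0)
(-316372 + l)/(-302505 + m³) = (-316372 - 296075)/(-302505 + 0³) = -612447/(-302505 + 0) = -612447/(-302505) = -612447*(-1/302505) = 3047/1505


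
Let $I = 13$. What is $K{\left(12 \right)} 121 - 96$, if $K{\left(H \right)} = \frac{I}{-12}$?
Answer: $- \frac{2725}{12} \approx -227.08$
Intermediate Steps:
$K{\left(H \right)} = - \frac{13}{12}$ ($K{\left(H \right)} = \frac{13}{-12} = 13 \left(- \frac{1}{12}\right) = - \frac{13}{12}$)
$K{\left(12 \right)} 121 - 96 = \left(- \frac{13}{12}\right) 121 - 96 = - \frac{1573}{12} - 96 = - \frac{2725}{12}$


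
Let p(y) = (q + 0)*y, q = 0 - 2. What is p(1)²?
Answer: 4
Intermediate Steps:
q = -2
p(y) = -2*y (p(y) = (-2 + 0)*y = -2*y)
p(1)² = (-2*1)² = (-2)² = 4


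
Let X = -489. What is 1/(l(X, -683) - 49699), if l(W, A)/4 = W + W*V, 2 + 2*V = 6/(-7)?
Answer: -7/342025 ≈ -2.0466e-5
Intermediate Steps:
V = -10/7 (V = -1 + (6/(-7))/2 = -1 + (6*(-⅐))/2 = -1 + (½)*(-6/7) = -1 - 3/7 = -10/7 ≈ -1.4286)
l(W, A) = -12*W/7 (l(W, A) = 4*(W + W*(-10/7)) = 4*(W - 10*W/7) = 4*(-3*W/7) = -12*W/7)
1/(l(X, -683) - 49699) = 1/(-12/7*(-489) - 49699) = 1/(5868/7 - 49699) = 1/(-342025/7) = -7/342025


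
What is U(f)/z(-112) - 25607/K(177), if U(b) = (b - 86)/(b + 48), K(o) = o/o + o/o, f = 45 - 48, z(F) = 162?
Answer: -46668802/3645 ≈ -12804.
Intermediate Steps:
f = -3
K(o) = 2 (K(o) = 1 + 1 = 2)
U(b) = (-86 + b)/(48 + b)
U(f)/z(-112) - 25607/K(177) = ((-86 - 3)/(48 - 3))/162 - 25607/2 = (-89/45)*(1/162) - 25607*½ = ((1/45)*(-89))*(1/162) - 25607/2 = -89/45*1/162 - 25607/2 = -89/7290 - 25607/2 = -46668802/3645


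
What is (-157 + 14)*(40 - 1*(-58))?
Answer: -14014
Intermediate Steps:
(-157 + 14)*(40 - 1*(-58)) = -143*(40 + 58) = -143*98 = -14014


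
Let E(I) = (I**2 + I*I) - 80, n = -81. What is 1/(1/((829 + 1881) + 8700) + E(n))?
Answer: 11410/148809221 ≈ 7.6675e-5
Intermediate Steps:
E(I) = -80 + 2*I**2 (E(I) = (I**2 + I**2) - 80 = 2*I**2 - 80 = -80 + 2*I**2)
1/(1/((829 + 1881) + 8700) + E(n)) = 1/(1/((829 + 1881) + 8700) + (-80 + 2*(-81)**2)) = 1/(1/(2710 + 8700) + (-80 + 2*6561)) = 1/(1/11410 + (-80 + 13122)) = 1/(1/11410 + 13042) = 1/(148809221/11410) = 11410/148809221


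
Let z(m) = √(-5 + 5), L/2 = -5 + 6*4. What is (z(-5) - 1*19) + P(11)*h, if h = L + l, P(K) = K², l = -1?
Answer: 4458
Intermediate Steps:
L = 38 (L = 2*(-5 + 6*4) = 2*(-5 + 24) = 2*19 = 38)
z(m) = 0 (z(m) = √0 = 0)
h = 37 (h = 38 - 1 = 37)
(z(-5) - 1*19) + P(11)*h = (0 - 1*19) + 11²*37 = (0 - 19) + 121*37 = -19 + 4477 = 4458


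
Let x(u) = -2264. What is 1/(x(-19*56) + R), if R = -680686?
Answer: -1/682950 ≈ -1.4642e-6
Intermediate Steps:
1/(x(-19*56) + R) = 1/(-2264 - 680686) = 1/(-682950) = -1/682950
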